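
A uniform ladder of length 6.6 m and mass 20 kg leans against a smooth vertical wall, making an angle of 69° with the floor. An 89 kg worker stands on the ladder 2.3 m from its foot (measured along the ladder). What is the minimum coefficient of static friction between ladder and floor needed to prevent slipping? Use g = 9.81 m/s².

μ_min ≈ 0.144

Sum moments about the foot of the ladder (the floor normal and friction both act there and drop out).
Ladder weight 20×9.81 = 196.2 N acts at 3.3 m along the ladder; its horizontal arm is 3.3·cos69° = 1.183 m → τ = 232.1 N·m clockwise.
Worker: 89×9.81 = 873.1 N at 2.3 m → arm 0.8242 m → τ = 719.6 N·m clockwise.
Wall normal N acts horizontally at the top; its moment arm is the height L sinθ = 6.6·sin69° = 6.162 m, counterclockwise.
Balancing moments: N × 6.162 = 951.7, giving N = 154.4 N.
ΣFx = 0 ⇒ f = N_wall = 154.4 N. ΣFy = 0 ⇒ N_floor = 1069 N.
μ_min = f / N_floor = 154.4 / 1069 = 0.144.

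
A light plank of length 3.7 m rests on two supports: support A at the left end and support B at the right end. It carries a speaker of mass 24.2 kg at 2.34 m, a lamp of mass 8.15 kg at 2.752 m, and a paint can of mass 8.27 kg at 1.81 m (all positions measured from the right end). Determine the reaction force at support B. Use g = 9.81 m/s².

R_B ≈ 149 N

Take moments about support A.
Speaker: 24.2 × 9.81 = 237.4 N down at 2.34 m → arm 1.36 m, τ = 237.4 × 1.36 = 322.9 N·m clockwise.
Lamp: 8.15 × 9.81 = 79.95 N down at 2.752 m → arm 0.948 m, τ = 79.95 × 0.948 = 75.79 N·m clockwise.
Paint can: 8.27 × 9.81 = 81.13 N down at 1.81 m → arm 1.89 m, τ = 81.13 × 1.89 = 153.3 N·m clockwise.
Net load moment about support A = 552 N·m clockwise.
Reaction R at support B is upward at 0 m, arm 3.7 m → moment R × 3.7 counterclockwise.
Balancing moments: R × 3.7 = 552, giving R = 149 N.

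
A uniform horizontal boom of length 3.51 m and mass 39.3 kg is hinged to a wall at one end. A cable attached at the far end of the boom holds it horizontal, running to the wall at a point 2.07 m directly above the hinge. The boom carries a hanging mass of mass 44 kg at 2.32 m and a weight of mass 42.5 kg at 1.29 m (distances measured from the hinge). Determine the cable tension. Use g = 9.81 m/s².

T ≈ 1240 N

Choose the hinge as the axis so the unknown hinge reaction has zero arm there.
Beam weight: 39.3 × 9.81 = 385.5 N down at 1.755 m → arm 1.755 m, τ = 385.5 × 1.755 = 676.6 N·m clockwise.
Hanging mass: 44 × 9.81 = 431.6 N down at 2.32 m → arm 2.32 m, τ = 431.6 × 2.32 = 1001 N·m clockwise.
Weight: 42.5 × 9.81 = 416.9 N down at 1.29 m → arm 1.29 m, τ = 416.9 × 1.29 = 537.8 N·m clockwise.
Total clockwise load moment = 2215 N·m.
The cable tension T acts at 3.51 m; only its component perpendicular to the boom, T sinθ, produces torque. sinθ = h/√(h²+d²) = 2.07/√(2.07²+3.51²) = 0.508.
Balancing moments: T × 3.51 × 0.508 = 2215, giving T = 2215 / 1.783 = 1240 N.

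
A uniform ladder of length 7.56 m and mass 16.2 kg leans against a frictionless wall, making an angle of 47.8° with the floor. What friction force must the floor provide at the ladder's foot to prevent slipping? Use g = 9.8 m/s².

About the foot of the ladder:
Ladder weight 16.2×9.8 = 158.8 N acts at 3.78 m along the ladder; its horizontal arm is 3.78·cos47.8° = 2.539 m → τ = 403.2 N·m clockwise.
Wall normal N acts horizontally at the top; its moment arm is the height L sinθ = 7.56·sin47.8° = 5.6 m, counterclockwise.
Στ = 0 ⇒ N × 5.6 = 403.2 ⇒ N = 72 N.
ΣFx = 0: friction at the foot balances the wall's push, so f = N_wall = 72 N.

f ≈ 72 N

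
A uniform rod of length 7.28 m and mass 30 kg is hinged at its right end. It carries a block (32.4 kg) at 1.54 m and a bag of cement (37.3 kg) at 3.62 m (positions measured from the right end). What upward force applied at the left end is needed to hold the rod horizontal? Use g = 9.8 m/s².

F ≈ 396 N

Taking torques about the right end:
Beam weight: 30 × 9.8 = 294 N down at 3.64 m → arm 3.64 m, τ = 294 × 3.64 = 1070 N·m counterclockwise.
Block: 32.4 × 9.8 = 317.5 N down at 1.54 m → arm 1.54 m, τ = 317.5 × 1.54 = 488.9 N·m counterclockwise.
Bag of cement: 37.3 × 9.8 = 365.5 N down at 3.62 m → arm 3.62 m, τ = 365.5 × 3.62 = 1323 N·m counterclockwise.
Net moment of the loads = 2882 N·m counterclockwise.
The upward force F acts at the left end, arm 7.28 m, giving F × 7.28 clockwise.
Balancing moments: F × 7.28 = 2882, giving F = 2882 / 7.28 = 396 N.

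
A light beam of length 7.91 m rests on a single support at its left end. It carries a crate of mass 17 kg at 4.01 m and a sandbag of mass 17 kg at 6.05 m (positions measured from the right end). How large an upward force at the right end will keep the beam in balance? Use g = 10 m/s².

Sum moments about the left end (the unknown pivot reaction has zero arm there).
Crate: 17 × 10 = 170 N down at 4.01 m → arm 3.9 m, τ = 170 × 3.9 = 663 N·m clockwise.
Sandbag: 17 × 10 = 170 N down at 6.05 m → arm 1.86 m, τ = 170 × 1.86 = 316.2 N·m clockwise.
Net moment of the loads = 979.2 N·m clockwise.
The upward force F acts at the right end, arm 7.91 m, giving F × 7.91 counterclockwise.
For rotational equilibrium, F × 7.91 = 979.2, so F = 979.2 / 7.91 = 124 N.

F ≈ 124 N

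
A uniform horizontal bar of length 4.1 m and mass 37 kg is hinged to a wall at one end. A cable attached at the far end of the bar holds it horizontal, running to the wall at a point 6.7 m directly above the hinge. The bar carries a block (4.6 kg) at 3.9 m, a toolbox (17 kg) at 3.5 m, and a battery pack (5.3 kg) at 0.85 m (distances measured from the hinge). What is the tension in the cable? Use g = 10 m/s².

T ≈ 451 N

Take moments about the hinge.
Beam weight: 37 × 10 = 370 N down at 2.05 m → arm 2.05 m, τ = 370 × 2.05 = 758.5 N·m clockwise.
Block: 4.6 × 10 = 46 N down at 3.9 m → arm 3.9 m, τ = 46 × 3.9 = 179.4 N·m clockwise.
Toolbox: 17 × 10 = 170 N down at 3.5 m → arm 3.5 m, τ = 170 × 3.5 = 595 N·m clockwise.
Battery pack: 5.3 × 10 = 53 N down at 0.85 m → arm 0.85 m, τ = 53 × 0.85 = 45.05 N·m clockwise.
Total clockwise load moment = 1578 N·m.
The cable tension T acts at 4.1 m; only its component perpendicular to the bar, T sinθ, produces torque. sinθ = h/√(h²+d²) = 6.7/√(6.7²+4.1²) = 0.853.
Setting net torque to zero: T × 4.1 × 0.853 = 1578 → T = 1578 / 3.497 = 451 N.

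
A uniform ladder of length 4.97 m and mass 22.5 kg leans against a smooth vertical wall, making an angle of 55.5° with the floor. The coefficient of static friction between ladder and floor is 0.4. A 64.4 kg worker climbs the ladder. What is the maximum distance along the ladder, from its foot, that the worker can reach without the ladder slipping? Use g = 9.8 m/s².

d ≈ 3.03 m

Taking torques about the foot of the ladder:
Ladder weight 22.5×9.8 = 220.5 N acts at 2.485 m along the ladder; its horizontal arm is 2.485·cos55.5° = 1.408 m → τ = 310.5 N·m clockwise.
Worker weight 64.4×9.8 = 631.1 N at distance d → arm d·cos55.5° → τ = 631.1·d·0.5664 clockwise.
Wall normal N at the top has arm L sinθ = 4.096 m counterclockwise, so Στ = 0 gives N·4.096 = 310.5 + 357.5·d.
ΣFy = 0 ⇒ N_floor = 851.6 N, so the maximum friction is μ_s·N_floor = 0.4×851.6 = 340.6 N. ΣFx = 0 ⇒ N_wall = f, so at the slipping point N = 340.6 N.
Substituting: 340.6×4.096 = 310.5 + 357.5·d ⇒ d = (1395 − 310.5) / 357.5 = 3.03 m.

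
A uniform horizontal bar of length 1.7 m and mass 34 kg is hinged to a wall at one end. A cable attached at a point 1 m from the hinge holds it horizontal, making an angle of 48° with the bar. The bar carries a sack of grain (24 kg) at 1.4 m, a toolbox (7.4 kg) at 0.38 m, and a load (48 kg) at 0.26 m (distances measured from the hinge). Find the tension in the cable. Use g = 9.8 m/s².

T ≈ 1030 N

Take moments about the hinge.
Beam weight: 34 × 9.8 = 333.2 N down at 0.85 m → arm 0.85 m, τ = 333.2 × 0.85 = 283.2 N·m clockwise.
Sack of grain: 24 × 9.8 = 235.2 N down at 1.4 m → arm 1.4 m, τ = 235.2 × 1.4 = 329.3 N·m clockwise.
Toolbox: 7.4 × 9.8 = 72.52 N down at 0.38 m → arm 0.38 m, τ = 72.52 × 0.38 = 27.56 N·m clockwise.
Load: 48 × 9.8 = 470.4 N down at 0.26 m → arm 0.26 m, τ = 470.4 × 0.26 = 122.3 N·m clockwise.
Total clockwise load moment = 762.4 N·m.
The cable tension T acts at 1 m; only its component perpendicular to the bar, T sinθ, produces torque. sin 48° = 0.7431.
Balancing moments: T × 1 × 0.7431 = 762.4, giving T = 762.4 / 0.7431 = 1030 N.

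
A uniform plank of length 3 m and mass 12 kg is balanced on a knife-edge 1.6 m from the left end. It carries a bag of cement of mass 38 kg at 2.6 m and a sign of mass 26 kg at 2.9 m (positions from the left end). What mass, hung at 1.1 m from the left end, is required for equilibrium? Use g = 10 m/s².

Choose the knife-edge (at 1.6 m from the left end) as the axis so the support reaction has zero arm there.
Beam weight: 12 × 10 = 120 N down at 1.5 m → arm 0.1 m, τ = 120 × 0.1 = 12 N·m counterclockwise.
Bag of cement: 38 × 10 = 380 N down at 2.6 m → arm 1 m, τ = 380 × 1 = 380 N·m clockwise.
Sign: 26 × 10 = 260 N down at 2.9 m → arm 1.3 m, τ = 260 × 1.3 = 338 N·m clockwise.
Net moment of known loads = 706 N·m clockwise.
An unknown mass m at 1.1 m has arm 0.5 m; its moment is m·g·0.5 counterclockwise.
Στ = 0 ⇒ m × 10 × 0.5 = 706 ⇒ m = 706 / (10 × 0.5) = 141 kg.

m ≈ 141 kg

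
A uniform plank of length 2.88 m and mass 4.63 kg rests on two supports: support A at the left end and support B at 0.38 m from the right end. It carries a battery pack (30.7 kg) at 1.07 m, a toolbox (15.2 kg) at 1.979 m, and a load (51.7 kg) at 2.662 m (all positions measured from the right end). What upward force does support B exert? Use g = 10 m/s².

R_B ≈ 349 N

Sum moments about support A (its reaction then has zero moment arm).
Beam weight: 4.63 × 10 = 46.3 N down at 1.44 m → arm 1.44 m, τ = 46.3 × 1.44 = 66.67 N·m clockwise.
Battery pack: 30.7 × 10 = 307 N down at 1.07 m → arm 1.81 m, τ = 307 × 1.81 = 555.7 N·m clockwise.
Toolbox: 15.2 × 10 = 152 N down at 1.979 m → arm 0.901 m, τ = 152 × 0.901 = 137 N·m clockwise.
Load: 51.7 × 10 = 517 N down at 2.662 m → arm 0.218 m, τ = 517 × 0.218 = 112.7 N·m clockwise.
Net load moment about support A = 872.1 N·m clockwise.
Reaction R at support B is upward at 0.38 m, arm 2.5 m → moment R × 2.5 counterclockwise.
Στ = 0 ⇒ R × 2.5 = 872.1 ⇒ R = 349 N.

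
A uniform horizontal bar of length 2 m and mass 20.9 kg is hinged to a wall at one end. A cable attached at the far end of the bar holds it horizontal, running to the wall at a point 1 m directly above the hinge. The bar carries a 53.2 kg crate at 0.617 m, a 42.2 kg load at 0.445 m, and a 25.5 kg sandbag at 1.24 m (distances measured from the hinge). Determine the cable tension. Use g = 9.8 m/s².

T ≈ 1140 N

Taking torques about the hinge:
Beam weight: 20.9 × 9.8 = 204.8 N down at 1 m → arm 1 m, τ = 204.8 × 1 = 204.8 N·m clockwise.
Crate: 53.2 × 9.8 = 521.4 N down at 0.617 m → arm 0.617 m, τ = 521.4 × 0.617 = 321.7 N·m clockwise.
Load: 42.2 × 9.8 = 413.6 N down at 0.445 m → arm 0.445 m, τ = 413.6 × 0.445 = 184.1 N·m clockwise.
Sandbag: 25.5 × 9.8 = 249.9 N down at 1.24 m → arm 1.24 m, τ = 249.9 × 1.24 = 309.9 N·m clockwise.
Total clockwise load moment = 1020 N·m.
The cable tension T acts at 2 m; only its component perpendicular to the bar, T sinθ, produces torque. sinθ = h/√(h²+d²) = 1/√(1²+2²) = 0.4472.
Setting net torque to zero: T × 2 × 0.4472 = 1020 → T = 1020 / 0.8944 = 1140 N.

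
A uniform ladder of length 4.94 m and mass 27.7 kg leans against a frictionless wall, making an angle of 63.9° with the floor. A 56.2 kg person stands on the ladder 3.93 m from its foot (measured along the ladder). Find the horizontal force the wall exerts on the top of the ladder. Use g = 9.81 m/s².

Sum moments about the foot of the ladder (the floor normal and friction both act there and drop out).
Ladder weight 27.7×9.81 = 271.7 N acts at 2.47 m along the ladder; its horizontal arm is 2.47·cos63.9° = 1.087 m → τ = 295.3 N·m clockwise.
Person: 56.2×9.81 = 551.3 N at 3.93 m → arm 1.729 m → τ = 953.2 N·m clockwise.
Wall normal N acts horizontally at the top; its moment arm is the height L sinθ = 4.94·sin63.9° = 4.436 m, counterclockwise.
For rotational equilibrium, N × 4.436 = 1248, so N = 281 N.

N_wall ≈ 281 N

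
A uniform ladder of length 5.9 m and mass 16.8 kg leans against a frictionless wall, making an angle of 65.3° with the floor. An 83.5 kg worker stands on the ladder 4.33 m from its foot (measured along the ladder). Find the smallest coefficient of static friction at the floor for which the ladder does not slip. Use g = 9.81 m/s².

Take moments about the foot of the ladder.
Ladder weight 16.8×9.81 = 164.8 N acts at 2.95 m along the ladder; its horizontal arm is 2.95·cos65.3° = 1.233 m → τ = 203.2 N·m clockwise.
Worker: 83.5×9.81 = 819.1 N at 4.33 m → arm 1.809 m → τ = 1482 N·m clockwise.
Wall normal N acts horizontally at the top; its moment arm is the height L sinθ = 5.9·sin65.3° = 5.36 m, counterclockwise.
For rotational equilibrium, N × 5.36 = 1685, so N = 314.4 N.
ΣFx = 0 ⇒ f = N_wall = 314.4 N. ΣFy = 0 ⇒ N_floor = 983.9 N.
μ_min = f / N_floor = 314.4 / 983.9 = 0.32.

μ_min ≈ 0.32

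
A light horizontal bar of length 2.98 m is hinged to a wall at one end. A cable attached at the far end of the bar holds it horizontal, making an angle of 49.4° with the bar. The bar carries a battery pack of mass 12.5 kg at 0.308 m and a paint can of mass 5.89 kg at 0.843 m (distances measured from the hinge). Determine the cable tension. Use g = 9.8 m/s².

T ≈ 38.2 N

Take moments about the hinge.
Battery pack: 12.5 × 9.8 = 122.5 N down at 0.308 m → arm 0.308 m, τ = 122.5 × 0.308 = 37.73 N·m clockwise.
Paint can: 5.89 × 9.8 = 57.72 N down at 0.843 m → arm 0.843 m, τ = 57.72 × 0.843 = 48.66 N·m clockwise.
Total clockwise load moment = 86.39 N·m.
The cable tension T acts at 2.98 m; only its component perpendicular to the bar, T sinθ, produces torque. sin 49.4° = 0.7593.
Στ = 0 ⇒ T × 2.98 × 0.7593 = 86.39 ⇒ T = 86.39 / 2.263 = 38.2 N.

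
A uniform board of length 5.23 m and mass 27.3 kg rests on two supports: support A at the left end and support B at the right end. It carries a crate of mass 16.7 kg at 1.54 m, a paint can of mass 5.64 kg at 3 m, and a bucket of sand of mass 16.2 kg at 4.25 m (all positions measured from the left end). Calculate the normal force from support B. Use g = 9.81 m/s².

Taking torques about support A:
Beam weight: 27.3 × 9.81 = 267.8 N down at 2.615 m → arm 2.615 m, τ = 267.8 × 2.615 = 700.3 N·m clockwise.
Crate: 16.7 × 9.81 = 163.8 N down at 1.54 m → arm 1.54 m, τ = 163.8 × 1.54 = 252.3 N·m clockwise.
Paint can: 5.64 × 9.81 = 55.33 N down at 3 m → arm 3 m, τ = 55.33 × 3 = 166 N·m clockwise.
Bucket of sand: 16.2 × 9.81 = 158.9 N down at 4.25 m → arm 4.25 m, τ = 158.9 × 4.25 = 675.3 N·m clockwise.
Net load moment about support A = 1794 N·m clockwise.
Reaction R at support B is upward at 5.23 m, arm 5.23 m → moment R × 5.23 counterclockwise.
Balancing moments: R × 5.23 = 1794, giving R = 343 N.

R_B ≈ 343 N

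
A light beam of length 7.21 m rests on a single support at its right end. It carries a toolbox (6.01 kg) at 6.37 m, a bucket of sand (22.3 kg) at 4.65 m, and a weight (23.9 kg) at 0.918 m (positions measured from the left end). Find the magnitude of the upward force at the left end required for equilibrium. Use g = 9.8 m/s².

Take moments about the right end.
Toolbox: 6.01 × 9.8 = 58.9 N down at 6.37 m → arm 0.84 m, τ = 58.9 × 0.84 = 49.48 N·m counterclockwise.
Bucket of sand: 22.3 × 9.8 = 218.5 N down at 4.65 m → arm 2.56 m, τ = 218.5 × 2.56 = 559.4 N·m counterclockwise.
Weight: 23.9 × 9.8 = 234.2 N down at 0.918 m → arm 6.292 m, τ = 234.2 × 6.292 = 1474 N·m counterclockwise.
Net moment of the loads = 2083 N·m counterclockwise.
The upward force F acts at the left end, arm 7.21 m, giving F × 7.21 clockwise.
Balancing moments: F × 7.21 = 2083, giving F = 2083 / 7.21 = 289 N.

F ≈ 289 N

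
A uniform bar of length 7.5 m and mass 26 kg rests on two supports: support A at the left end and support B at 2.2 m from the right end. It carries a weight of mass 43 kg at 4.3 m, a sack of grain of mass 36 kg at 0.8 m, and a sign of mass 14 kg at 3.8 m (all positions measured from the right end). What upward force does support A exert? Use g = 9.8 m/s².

Choose support B as the axis so its reaction then has zero moment arm.
Beam weight: 26 × 9.8 = 254.8 N down at 3.75 m → arm 1.55 m, τ = 254.8 × 1.55 = 394.9 N·m counterclockwise.
Weight: 43 × 9.8 = 421.4 N down at 4.3 m → arm 2.1 m, τ = 421.4 × 2.1 = 884.9 N·m counterclockwise.
Sack of grain: 36 × 9.8 = 352.8 N down at 0.8 m → arm 1.4 m, τ = 352.8 × 1.4 = 493.9 N·m clockwise.
Sign: 14 × 9.8 = 137.2 N down at 3.8 m → arm 1.6 m, τ = 137.2 × 1.6 = 219.5 N·m counterclockwise.
Net load moment about support B = 1005 N·m counterclockwise.
Reaction R at support A is upward at 7.5 m, arm 5.3 m → moment R × 5.3 clockwise.
For rotational equilibrium, R × 5.3 = 1005, so R = 190 N.

R_A ≈ 190 N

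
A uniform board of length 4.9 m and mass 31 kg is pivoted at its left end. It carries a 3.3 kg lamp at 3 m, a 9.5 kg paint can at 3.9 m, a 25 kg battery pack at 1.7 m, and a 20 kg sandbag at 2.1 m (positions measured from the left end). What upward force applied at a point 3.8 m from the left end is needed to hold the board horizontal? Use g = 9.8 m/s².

F ≈ 535 N

Sum moments about the left end (the unknown pivot reaction has zero arm there).
Beam weight: 31 × 9.8 = 303.8 N down at 2.45 m → arm 2.45 m, τ = 303.8 × 2.45 = 744.3 N·m clockwise.
Lamp: 3.3 × 9.8 = 32.34 N down at 3 m → arm 3 m, τ = 32.34 × 3 = 97.02 N·m clockwise.
Paint can: 9.5 × 9.8 = 93.1 N down at 3.9 m → arm 3.9 m, τ = 93.1 × 3.9 = 363.1 N·m clockwise.
Battery pack: 25 × 9.8 = 245 N down at 1.7 m → arm 1.7 m, τ = 245 × 1.7 = 416.5 N·m clockwise.
Sandbag: 20 × 9.8 = 196 N down at 2.1 m → arm 2.1 m, τ = 196 × 2.1 = 411.6 N·m clockwise.
Net moment of the loads = 2033 N·m clockwise.
The upward force F acts at a point 3.8 m from the left end, arm 3.8 m, giving F × 3.8 counterclockwise.
For rotational equilibrium, F × 3.8 = 2033, so F = 2033 / 3.8 = 535 N.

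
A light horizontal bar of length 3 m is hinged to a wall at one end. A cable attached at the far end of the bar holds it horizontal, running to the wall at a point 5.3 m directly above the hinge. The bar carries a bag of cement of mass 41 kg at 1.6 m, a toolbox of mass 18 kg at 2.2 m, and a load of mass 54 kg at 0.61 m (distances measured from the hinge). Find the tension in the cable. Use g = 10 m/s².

Taking torques about the hinge:
Bag of cement: 41 × 10 = 410 N down at 1.6 m → arm 1.6 m, τ = 410 × 1.6 = 656 N·m clockwise.
Toolbox: 18 × 10 = 180 N down at 2.2 m → arm 2.2 m, τ = 180 × 2.2 = 396 N·m clockwise.
Load: 54 × 10 = 540 N down at 0.61 m → arm 0.61 m, τ = 540 × 0.61 = 329.4 N·m clockwise.
Total clockwise load moment = 1381 N·m.
The cable tension T acts at 3 m; only its component perpendicular to the bar, T sinθ, produces torque. sinθ = h/√(h²+d²) = 5.3/√(5.3²+3²) = 0.8703.
Στ = 0 ⇒ T × 3 × 0.8703 = 1381 ⇒ T = 1381 / 2.611 = 529 N.

T ≈ 529 N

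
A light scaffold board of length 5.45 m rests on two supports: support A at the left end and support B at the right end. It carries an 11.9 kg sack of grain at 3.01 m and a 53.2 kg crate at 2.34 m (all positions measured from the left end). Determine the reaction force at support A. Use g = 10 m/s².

Choose support B as the axis so its reaction then has zero moment arm.
Sack of grain: 11.9 × 10 = 119 N down at 3.01 m → arm 2.44 m, τ = 119 × 2.44 = 290.4 N·m counterclockwise.
Crate: 53.2 × 10 = 532 N down at 2.34 m → arm 3.11 m, τ = 532 × 3.11 = 1655 N·m counterclockwise.
Net load moment about support B = 1945 N·m counterclockwise.
Reaction R at support A is upward at 0 m, arm 5.45 m → moment R × 5.45 clockwise.
For rotational equilibrium, R × 5.45 = 1945, so R = 357 N.

R_A ≈ 357 N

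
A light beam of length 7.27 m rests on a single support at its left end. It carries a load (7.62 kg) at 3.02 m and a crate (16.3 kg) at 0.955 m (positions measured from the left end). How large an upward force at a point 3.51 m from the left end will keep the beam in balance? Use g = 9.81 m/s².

F ≈ 108 N

Choose the left end as the axis so the unknown pivot reaction has zero arm there.
Load: 7.62 × 9.81 = 74.75 N down at 3.02 m → arm 3.02 m, τ = 74.75 × 3.02 = 225.7 N·m clockwise.
Crate: 16.3 × 9.81 = 159.9 N down at 0.955 m → arm 0.955 m, τ = 159.9 × 0.955 = 152.7 N·m clockwise.
Net moment of the loads = 378.4 N·m clockwise.
The upward force F acts at a point 3.51 m from the left end, arm 3.51 m, giving F × 3.51 counterclockwise.
For rotational equilibrium, F × 3.51 = 378.4, so F = 378.4 / 3.51 = 108 N.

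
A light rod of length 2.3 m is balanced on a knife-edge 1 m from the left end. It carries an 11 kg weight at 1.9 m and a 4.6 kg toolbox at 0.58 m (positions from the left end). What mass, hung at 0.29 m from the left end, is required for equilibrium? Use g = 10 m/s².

Sum moments about the knife-edge (at 1 m from the left end) (the support reaction has zero arm there).
Weight: 11 × 10 = 110 N down at 1.9 m → arm 0.9 m, τ = 110 × 0.9 = 99 N·m clockwise.
Toolbox: 4.6 × 10 = 46 N down at 0.58 m → arm 0.42 m, τ = 46 × 0.42 = 19.32 N·m counterclockwise.
Net moment of known loads = 79.68 N·m clockwise.
An unknown mass m at 0.29 m has arm 0.71 m; its moment is m·g·0.71 counterclockwise.
Στ = 0 ⇒ m × 10 × 0.71 = 79.68 ⇒ m = 79.68 / (10 × 0.71) = 11.2 kg.

m ≈ 11.2 kg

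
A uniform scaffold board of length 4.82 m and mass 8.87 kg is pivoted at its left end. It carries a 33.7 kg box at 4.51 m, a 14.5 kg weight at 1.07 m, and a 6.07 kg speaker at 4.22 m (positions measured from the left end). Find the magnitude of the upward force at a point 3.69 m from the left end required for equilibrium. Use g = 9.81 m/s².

Take moments about the left end.
Beam weight: 8.87 × 9.81 = 87.01 N down at 2.41 m → arm 2.41 m, τ = 87.01 × 2.41 = 209.7 N·m clockwise.
Box: 33.7 × 9.81 = 330.6 N down at 4.51 m → arm 4.51 m, τ = 330.6 × 4.51 = 1491 N·m clockwise.
Weight: 14.5 × 9.81 = 142.2 N down at 1.07 m → arm 1.07 m, τ = 142.2 × 1.07 = 152.2 N·m clockwise.
Speaker: 6.07 × 9.81 = 59.55 N down at 4.22 m → arm 4.22 m, τ = 59.55 × 4.22 = 251.3 N·m clockwise.
Net moment of the loads = 2104 N·m clockwise.
The upward force F acts at a point 3.69 m from the left end, arm 3.69 m, giving F × 3.69 counterclockwise.
Balancing moments: F × 3.69 = 2104, giving F = 2104 / 3.69 = 570 N.

F ≈ 570 N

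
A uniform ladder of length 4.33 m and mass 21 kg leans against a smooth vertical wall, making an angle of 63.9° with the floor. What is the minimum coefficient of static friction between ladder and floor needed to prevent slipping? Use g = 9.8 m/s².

μ_min ≈ 0.245

About the foot of the ladder:
Ladder weight 21×9.8 = 205.8 N acts at 2.165 m along the ladder; its horizontal arm is 2.165·cos63.9° = 0.9525 m → τ = 196 N·m clockwise.
Wall normal N acts horizontally at the top; its moment arm is the height L sinθ = 4.33·sin63.9° = 3.888 m, counterclockwise.
Balancing moments: N × 3.888 = 196, giving N = 50.41 N.
ΣFx = 0 ⇒ f = N_wall = 50.41 N. ΣFy = 0 ⇒ N_floor = 205.8 N.
μ_min = f / N_floor = 50.41 / 205.8 = 0.245.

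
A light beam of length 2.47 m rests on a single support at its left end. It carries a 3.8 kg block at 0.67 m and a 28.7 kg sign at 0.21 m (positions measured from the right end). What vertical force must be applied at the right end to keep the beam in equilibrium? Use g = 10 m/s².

Choose the left end as the axis so the unknown pivot reaction has zero arm there.
Block: 3.8 × 10 = 38 N down at 0.67 m → arm 1.8 m, τ = 38 × 1.8 = 68.4 N·m clockwise.
Sign: 28.7 × 10 = 287 N down at 0.21 m → arm 2.26 m, τ = 287 × 2.26 = 648.6 N·m clockwise.
Net moment of the loads = 717 N·m clockwise.
The upward force F acts at the right end, arm 2.47 m, giving F × 2.47 counterclockwise.
Setting net torque to zero: F × 2.47 = 717 → F = 717 / 2.47 = 290 N.

F ≈ 290 N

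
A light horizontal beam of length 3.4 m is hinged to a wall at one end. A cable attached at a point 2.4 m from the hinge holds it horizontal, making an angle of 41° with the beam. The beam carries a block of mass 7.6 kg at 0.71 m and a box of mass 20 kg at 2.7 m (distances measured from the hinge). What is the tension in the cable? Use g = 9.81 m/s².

Taking torques about the hinge:
Block: 7.6 × 9.81 = 74.56 N down at 0.71 m → arm 0.71 m, τ = 74.56 × 0.71 = 52.94 N·m clockwise.
Box: 20 × 9.81 = 196.2 N down at 2.7 m → arm 2.7 m, τ = 196.2 × 2.7 = 529.7 N·m clockwise.
Total clockwise load moment = 582.6 N·m.
The cable tension T acts at 2.4 m; only its component perpendicular to the beam, T sinθ, produces torque. sin 41° = 0.6561.
Στ = 0 ⇒ T × 2.4 × 0.6561 = 582.6 ⇒ T = 582.6 / 1.575 = 370 N.

T ≈ 370 N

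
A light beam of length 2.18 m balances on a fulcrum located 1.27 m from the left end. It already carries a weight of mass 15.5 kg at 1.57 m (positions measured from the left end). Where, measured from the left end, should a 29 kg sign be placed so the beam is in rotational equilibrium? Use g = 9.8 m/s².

x ≈ 1.11 m from the left end

Sum moments about the fulcrum (at 1.27 m from the left end) (the support reaction has zero arm there).
Weight: 15.5 × 9.8 = 151.9 N down at 1.57 m → arm 0.3 m, τ = 151.9 × 0.3 = 45.57 N·m clockwise.
Net moment of existing loads = 45.57 N·m clockwise.
The sign weighs 29 × 9.8 = 284.2 N and must supply an equal counterclockwise moment, so its lever arm about the fulcrum is 45.57 / 284.2 = 0.16 m.
That puts it at 1.27 − 0.16 = 1.11 m from the left end.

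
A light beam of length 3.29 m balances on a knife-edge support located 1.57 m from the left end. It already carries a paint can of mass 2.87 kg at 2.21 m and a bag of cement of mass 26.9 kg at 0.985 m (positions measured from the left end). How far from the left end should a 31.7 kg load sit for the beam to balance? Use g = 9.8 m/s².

x ≈ 2.01 m from the left end

Sum moments about the knife-edge support (at 1.57 m from the left end) (the support reaction has zero arm there).
Paint can: 2.87 × 9.8 = 28.13 N down at 2.21 m → arm 0.64 m, τ = 28.13 × 0.64 = 18 N·m clockwise.
Bag of cement: 26.9 × 9.8 = 263.6 N down at 0.985 m → arm 0.585 m, τ = 263.6 × 0.585 = 154.2 N·m counterclockwise.
Net moment of existing loads = 136.2 N·m counterclockwise.
The load weighs 31.7 × 9.8 = 310.7 N and must supply an equal clockwise moment, so its lever arm about the knife-edge support is 136.2 / 310.7 = 0.438 m.
That puts it at 1.57 + 0.438 = 2.01 m from the left end.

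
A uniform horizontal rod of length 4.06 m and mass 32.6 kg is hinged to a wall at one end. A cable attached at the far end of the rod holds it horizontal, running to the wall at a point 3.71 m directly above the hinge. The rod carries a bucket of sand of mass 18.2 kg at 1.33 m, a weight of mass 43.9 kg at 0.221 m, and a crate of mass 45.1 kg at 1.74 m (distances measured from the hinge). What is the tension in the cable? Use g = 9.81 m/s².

T ≈ 640 N

About the hinge:
Beam weight: 32.6 × 9.81 = 319.8 N down at 2.03 m → arm 2.03 m, τ = 319.8 × 2.03 = 649.2 N·m clockwise.
Bucket of sand: 18.2 × 9.81 = 178.5 N down at 1.33 m → arm 1.33 m, τ = 178.5 × 1.33 = 237.4 N·m clockwise.
Weight: 43.9 × 9.81 = 430.7 N down at 0.221 m → arm 0.221 m, τ = 430.7 × 0.221 = 95.18 N·m clockwise.
Crate: 45.1 × 9.81 = 442.4 N down at 1.74 m → arm 1.74 m, τ = 442.4 × 1.74 = 769.8 N·m clockwise.
Total clockwise load moment = 1752 N·m.
The cable tension T acts at 4.06 m; only its component perpendicular to the rod, T sinθ, produces torque. sinθ = h/√(h²+d²) = 3.71/√(3.71²+4.06²) = 0.6746.
For rotational equilibrium, T × 4.06 × 0.6746 = 1752, so T = 1752 / 2.739 = 640 N.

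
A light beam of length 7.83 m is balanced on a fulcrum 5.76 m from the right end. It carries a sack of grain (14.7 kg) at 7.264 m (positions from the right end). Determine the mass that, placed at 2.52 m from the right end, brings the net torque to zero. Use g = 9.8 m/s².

m ≈ 6.82 kg

About the fulcrum (at 5.76 m from the right end):
Sack of grain: 14.7 × 9.8 = 144.1 N down at 7.264 m → arm 1.504 m, τ = 144.1 × 1.504 = 216.7 N·m counterclockwise.
Net moment of known loads = 216.7 N·m counterclockwise.
An unknown mass m at 2.52 m has arm 3.24 m; its moment is m·g·3.24 clockwise.
Στ = 0 ⇒ m × 9.8 × 3.24 = 216.7 ⇒ m = 216.7 / (9.8 × 3.24) = 6.82 kg.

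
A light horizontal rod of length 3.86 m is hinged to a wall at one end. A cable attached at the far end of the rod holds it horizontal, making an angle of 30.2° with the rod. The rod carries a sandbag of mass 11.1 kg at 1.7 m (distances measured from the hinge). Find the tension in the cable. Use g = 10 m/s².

Take moments about the hinge.
Sandbag: 11.1 × 10 = 111 N down at 1.7 m → arm 1.7 m, τ = 111 × 1.7 = 188.7 N·m clockwise.
Total clockwise load moment = 188.7 N·m.
The cable tension T acts at 3.86 m; only its component perpendicular to the rod, T sinθ, produces torque. sin 30.2° = 0.503.
Στ = 0 ⇒ T × 3.86 × 0.503 = 188.7 ⇒ T = 188.7 / 1.942 = 97.2 N.

T ≈ 97.2 N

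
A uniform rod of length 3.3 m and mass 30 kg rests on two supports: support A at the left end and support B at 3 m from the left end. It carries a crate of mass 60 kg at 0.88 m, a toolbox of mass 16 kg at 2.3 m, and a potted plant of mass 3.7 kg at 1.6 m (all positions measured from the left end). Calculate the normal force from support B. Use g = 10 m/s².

R_B ≈ 483 N

About support A:
Beam weight: 30 × 10 = 300 N down at 1.65 m → arm 1.65 m, τ = 300 × 1.65 = 495 N·m clockwise.
Crate: 60 × 10 = 600 N down at 0.88 m → arm 0.88 m, τ = 600 × 0.88 = 528 N·m clockwise.
Toolbox: 16 × 10 = 160 N down at 2.3 m → arm 2.3 m, τ = 160 × 2.3 = 368 N·m clockwise.
Potted plant: 3.7 × 10 = 37 N down at 1.6 m → arm 1.6 m, τ = 37 × 1.6 = 59.2 N·m clockwise.
Net load moment about support A = 1450 N·m clockwise.
Reaction R at support B is upward at 3 m, arm 3 m → moment R × 3 counterclockwise.
Setting net torque to zero: R × 3 = 1450 → R = 483 N.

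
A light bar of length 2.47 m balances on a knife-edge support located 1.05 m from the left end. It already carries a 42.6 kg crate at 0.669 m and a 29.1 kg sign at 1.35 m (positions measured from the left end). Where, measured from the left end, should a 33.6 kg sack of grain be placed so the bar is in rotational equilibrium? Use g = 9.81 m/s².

Take moments about the knife-edge support (at 1.05 m from the left end).
Crate: 42.6 × 9.81 = 417.9 N down at 0.669 m → arm 0.381 m, τ = 417.9 × 0.381 = 159.2 N·m counterclockwise.
Sign: 29.1 × 9.81 = 285.5 N down at 1.35 m → arm 0.3 m, τ = 285.5 × 0.3 = 85.65 N·m clockwise.
Net moment of existing loads = 73.55 N·m counterclockwise.
The sack of grain weighs 33.6 × 9.81 = 329.6 N and must supply an equal clockwise moment, so its lever arm about the knife-edge support is 73.55 / 329.6 = 0.223 m.
That puts it at 1.05 + 0.223 = 1.27 m from the left end.

x ≈ 1.27 m from the left end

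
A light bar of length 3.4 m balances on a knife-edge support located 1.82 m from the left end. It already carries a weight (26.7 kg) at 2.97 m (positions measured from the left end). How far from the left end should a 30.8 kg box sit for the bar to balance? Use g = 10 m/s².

Taking torques about the knife-edge support (at 1.82 m from the left end):
Weight: 26.7 × 10 = 267 N down at 2.97 m → arm 1.15 m, τ = 267 × 1.15 = 307 N·m clockwise.
Net moment of existing loads = 307 N·m clockwise.
The box weighs 30.8 × 10 = 308 N and must supply an equal counterclockwise moment, so its lever arm about the knife-edge support is 307 / 308 = 0.997 m.
That puts it at 1.82 − 0.997 = 0.823 m from the left end.

x ≈ 0.823 m from the left end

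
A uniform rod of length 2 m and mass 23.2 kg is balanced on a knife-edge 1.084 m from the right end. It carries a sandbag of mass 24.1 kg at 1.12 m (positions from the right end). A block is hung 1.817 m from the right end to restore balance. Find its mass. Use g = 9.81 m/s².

m ≈ 1.48 kg

About the knife-edge (at 1.084 m from the right end):
Beam weight: 23.2 × 9.81 = 227.6 N down at 1 m → arm 0.084 m, τ = 227.6 × 0.084 = 19.12 N·m clockwise.
Sandbag: 24.1 × 9.81 = 236.4 N down at 1.12 m → arm 0.036 m, τ = 236.4 × 0.036 = 8.51 N·m counterclockwise.
Net moment of known loads = 10.61 N·m clockwise.
An unknown mass m at 1.817 m has arm 0.733 m; its moment is m·g·0.733 counterclockwise.
Balancing moments: m × 9.81 × 0.733 = 10.61, giving m = 10.61 / (9.81 × 0.733) = 1.48 kg.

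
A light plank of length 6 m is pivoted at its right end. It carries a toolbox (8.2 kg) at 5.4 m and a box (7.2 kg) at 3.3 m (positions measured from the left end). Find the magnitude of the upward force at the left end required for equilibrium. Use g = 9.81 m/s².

F ≈ 39.8 N

Take moments about the right end.
Toolbox: 8.2 × 9.81 = 80.44 N down at 5.4 m → arm 0.6 m, τ = 80.44 × 0.6 = 48.26 N·m counterclockwise.
Box: 7.2 × 9.81 = 70.63 N down at 3.3 m → arm 2.7 m, τ = 70.63 × 2.7 = 190.7 N·m counterclockwise.
Net moment of the loads = 239 N·m counterclockwise.
The upward force F acts at the left end, arm 6 m, giving F × 6 clockwise.
Setting net torque to zero: F × 6 = 239 → F = 239 / 6 = 39.8 N.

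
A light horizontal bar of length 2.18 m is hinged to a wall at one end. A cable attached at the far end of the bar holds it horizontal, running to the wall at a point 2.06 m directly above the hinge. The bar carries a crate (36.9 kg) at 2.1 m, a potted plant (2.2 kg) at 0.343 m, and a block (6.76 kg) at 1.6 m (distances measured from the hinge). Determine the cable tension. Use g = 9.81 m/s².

Take moments about the hinge.
Crate: 36.9 × 9.81 = 362 N down at 2.1 m → arm 2.1 m, τ = 362 × 2.1 = 760.2 N·m clockwise.
Potted plant: 2.2 × 9.81 = 21.58 N down at 0.343 m → arm 0.343 m, τ = 21.58 × 0.343 = 7.402 N·m clockwise.
Block: 6.76 × 9.81 = 66.32 N down at 1.6 m → arm 1.6 m, τ = 66.32 × 1.6 = 106.1 N·m clockwise.
Total clockwise load moment = 873.7 N·m.
The cable tension T acts at 2.18 m; only its component perpendicular to the bar, T sinθ, produces torque. sinθ = h/√(h²+d²) = 2.06/√(2.06²+2.18²) = 0.6868.
Στ = 0 ⇒ T × 2.18 × 0.6868 = 873.7 ⇒ T = 873.7 / 1.497 = 584 N.

T ≈ 584 N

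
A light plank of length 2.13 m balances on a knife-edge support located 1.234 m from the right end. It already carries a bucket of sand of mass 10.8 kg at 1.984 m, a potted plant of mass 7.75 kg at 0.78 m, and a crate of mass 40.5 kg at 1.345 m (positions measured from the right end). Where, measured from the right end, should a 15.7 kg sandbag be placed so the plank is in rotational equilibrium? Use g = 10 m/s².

x ≈ 0.656 m from the right end

About the knife-edge support (at 1.234 m from the right end):
Bucket of sand: 10.8 × 10 = 108 N down at 1.984 m → arm 0.75 m, τ = 108 × 0.75 = 81 N·m counterclockwise.
Potted plant: 7.75 × 10 = 77.5 N down at 0.78 m → arm 0.454 m, τ = 77.5 × 0.454 = 35.19 N·m clockwise.
Crate: 40.5 × 10 = 405 N down at 1.345 m → arm 0.111 m, τ = 405 × 0.111 = 44.95 N·m counterclockwise.
Net moment of existing loads = 90.76 N·m counterclockwise.
The sandbag weighs 15.7 × 10 = 157 N and must supply an equal clockwise moment, so its lever arm about the knife-edge support is 90.76 / 157 = 0.578 m.
That puts it at 1.234 − 0.578 = 0.656 m from the right end.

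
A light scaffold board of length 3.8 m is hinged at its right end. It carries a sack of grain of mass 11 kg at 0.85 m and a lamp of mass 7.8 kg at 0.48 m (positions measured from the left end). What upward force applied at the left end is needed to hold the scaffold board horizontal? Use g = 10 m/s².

F ≈ 154 N

Take moments about the right end.
Sack of grain: 11 × 10 = 110 N down at 0.85 m → arm 2.95 m, τ = 110 × 2.95 = 324.5 N·m counterclockwise.
Lamp: 7.8 × 10 = 78 N down at 0.48 m → arm 3.32 m, τ = 78 × 3.32 = 259 N·m counterclockwise.
Net moment of the loads = 583.5 N·m counterclockwise.
The upward force F acts at the left end, arm 3.8 m, giving F × 3.8 clockwise.
For rotational equilibrium, F × 3.8 = 583.5, so F = 583.5 / 3.8 = 154 N.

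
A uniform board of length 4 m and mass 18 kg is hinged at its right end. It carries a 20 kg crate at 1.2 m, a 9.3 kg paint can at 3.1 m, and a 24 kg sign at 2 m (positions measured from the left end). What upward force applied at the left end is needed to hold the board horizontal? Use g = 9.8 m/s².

Choose the right end as the axis so the unknown pivot reaction has zero arm there.
Beam weight: 18 × 9.8 = 176.4 N down at 2 m → arm 2 m, τ = 176.4 × 2 = 352.8 N·m counterclockwise.
Crate: 20 × 9.8 = 196 N down at 1.2 m → arm 2.8 m, τ = 196 × 2.8 = 548.8 N·m counterclockwise.
Paint can: 9.3 × 9.8 = 91.14 N down at 3.1 m → arm 0.9 m, τ = 91.14 × 0.9 = 82.03 N·m counterclockwise.
Sign: 24 × 9.8 = 235.2 N down at 2 m → arm 2 m, τ = 235.2 × 2 = 470.4 N·m counterclockwise.
Net moment of the loads = 1454 N·m counterclockwise.
The upward force F acts at the left end, arm 4 m, giving F × 4 clockwise.
Setting net torque to zero: F × 4 = 1454 → F = 1454 / 4 = 364 N.

F ≈ 364 N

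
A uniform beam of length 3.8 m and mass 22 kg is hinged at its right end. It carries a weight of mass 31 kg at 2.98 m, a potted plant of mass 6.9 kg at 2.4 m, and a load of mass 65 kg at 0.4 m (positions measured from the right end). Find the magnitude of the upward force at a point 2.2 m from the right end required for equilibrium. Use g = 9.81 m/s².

Take moments about the right end.
Beam weight: 22 × 9.81 = 215.8 N down at 1.9 m → arm 1.9 m, τ = 215.8 × 1.9 = 410 N·m counterclockwise.
Weight: 31 × 9.81 = 304.1 N down at 2.98 m → arm 2.98 m, τ = 304.1 × 2.98 = 906.2 N·m counterclockwise.
Potted plant: 6.9 × 9.81 = 67.69 N down at 2.4 m → arm 2.4 m, τ = 67.69 × 2.4 = 162.5 N·m counterclockwise.
Load: 65 × 9.81 = 637.6 N down at 0.4 m → arm 0.4 m, τ = 637.6 × 0.4 = 255 N·m counterclockwise.
Net moment of the loads = 1734 N·m counterclockwise.
The upward force F acts at a point 2.2 m from the right end, arm 2.2 m, giving F × 2.2 clockwise.
Setting net torque to zero: F × 2.2 = 1734 → F = 1734 / 2.2 = 788 N.

F ≈ 788 N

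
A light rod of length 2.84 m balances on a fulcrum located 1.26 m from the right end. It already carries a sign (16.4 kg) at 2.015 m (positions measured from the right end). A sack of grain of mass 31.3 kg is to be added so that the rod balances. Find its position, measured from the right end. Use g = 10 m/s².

Choose the fulcrum (at 1.26 m from the right end) as the axis so the support reaction has zero arm there.
Sign: 16.4 × 10 = 164 N down at 2.015 m → arm 0.755 m, τ = 164 × 0.755 = 123.8 N·m counterclockwise.
Net moment of existing loads = 123.8 N·m counterclockwise.
The sack of grain weighs 31.3 × 10 = 313 N and must supply an equal clockwise moment, so its lever arm about the fulcrum is 123.8 / 313 = 0.396 m.
That puts it at 1.26 − 0.396 = 0.864 m from the right end.

x ≈ 0.864 m from the right end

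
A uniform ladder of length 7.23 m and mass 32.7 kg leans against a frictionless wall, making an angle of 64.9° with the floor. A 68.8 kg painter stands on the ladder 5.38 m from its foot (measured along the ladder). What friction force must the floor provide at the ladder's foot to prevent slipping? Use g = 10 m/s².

f ≈ 316 N

Choose the foot of the ladder as the axis so the floor normal and friction both act there and drop out.
Ladder weight 32.7×10 = 327 N acts at 3.615 m along the ladder; its horizontal arm is 3.615·cos64.9° = 1.533 m → τ = 501.3 N·m clockwise.
Painter: 68.8×10 = 688 N at 5.38 m → arm 2.282 m → τ = 1570 N·m clockwise.
Wall normal N acts horizontally at the top; its moment arm is the height L sinθ = 7.23·sin64.9° = 6.547 m, counterclockwise.
Setting net torque to zero: N × 6.547 = 2071 → N = 316 N.
ΣFx = 0: friction at the foot balances the wall's push, so f = N_wall = 316 N.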